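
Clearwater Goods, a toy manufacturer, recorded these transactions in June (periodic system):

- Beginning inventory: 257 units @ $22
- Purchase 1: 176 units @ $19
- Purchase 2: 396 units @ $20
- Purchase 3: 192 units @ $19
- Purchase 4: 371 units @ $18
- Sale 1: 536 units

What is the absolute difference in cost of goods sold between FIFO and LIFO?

$1,245

FIFO COGS: 257 @ $22 + 176 @ $19 + 103 @ $20 = $11,058
LIFO COGS: 371 @ $18 + 165 @ $19 = $9,813
Difference = |$11,058 − $9,813| = $1,245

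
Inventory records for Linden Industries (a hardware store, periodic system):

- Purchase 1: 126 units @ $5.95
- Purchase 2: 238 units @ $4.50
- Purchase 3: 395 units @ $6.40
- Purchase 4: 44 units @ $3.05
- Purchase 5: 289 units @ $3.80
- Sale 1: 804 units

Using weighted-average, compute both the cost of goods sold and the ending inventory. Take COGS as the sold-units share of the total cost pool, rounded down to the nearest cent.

Sale 1, sell 804: 804/1092 × $5,581.10 → $4,109.16
Ending inventory (cost pool remaining) = $1,471.94
Check: goods available $5,581.10 = COGS $4,109.16 + ending $1,471.94

COGS = $4,109.16; ending inventory = $1,471.94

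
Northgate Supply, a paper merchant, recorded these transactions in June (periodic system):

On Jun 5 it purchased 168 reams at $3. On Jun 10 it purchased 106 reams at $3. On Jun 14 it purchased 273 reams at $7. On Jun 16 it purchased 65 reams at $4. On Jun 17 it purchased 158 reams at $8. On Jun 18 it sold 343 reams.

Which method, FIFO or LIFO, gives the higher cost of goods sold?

LIFO

FIFO COGS: 168 @ $3 + 106 @ $3 + 69 @ $7 = $1,305
LIFO COGS: 158 @ $8 + 65 @ $4 + 120 @ $7 = $2,364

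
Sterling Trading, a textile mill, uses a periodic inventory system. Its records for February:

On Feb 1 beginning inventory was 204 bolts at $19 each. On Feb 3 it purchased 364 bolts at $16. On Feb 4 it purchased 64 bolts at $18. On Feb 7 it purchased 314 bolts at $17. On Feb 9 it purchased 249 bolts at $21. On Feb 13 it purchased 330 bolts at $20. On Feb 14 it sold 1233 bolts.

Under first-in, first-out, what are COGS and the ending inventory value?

COGS = $22,179; ending inventory = $5,840

Feb 14, 1233 sold [FIFO — oldest first]: 204 @ $19 + 364 @ $16 + 64 @ $18 + 314 @ $17 + 249 @ $21 + 38 @ $20 = $22,179
Ending inventory: 292 @ $20 = $5,840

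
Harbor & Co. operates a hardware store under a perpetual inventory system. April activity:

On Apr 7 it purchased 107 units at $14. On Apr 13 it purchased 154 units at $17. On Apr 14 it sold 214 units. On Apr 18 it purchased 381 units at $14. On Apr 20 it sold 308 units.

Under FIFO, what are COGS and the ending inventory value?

Apr 14, 214 sold [FIFO — oldest first]: 107 @ $14 + 107 @ $17 = $3,317
Apr 20, 308 sold [FIFO — oldest first]: 47 @ $17 + 261 @ $14 = $4,453
Total COGS = $3,317 + $4,453 = $7,770
Ending inventory: 120 @ $14 = $1,680

COGS = $7,770; ending inventory = $1,680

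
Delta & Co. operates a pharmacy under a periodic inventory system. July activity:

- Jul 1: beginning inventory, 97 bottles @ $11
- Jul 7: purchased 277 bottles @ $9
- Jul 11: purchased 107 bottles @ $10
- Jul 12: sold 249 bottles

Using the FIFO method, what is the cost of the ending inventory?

Jul 12, 249 sold [FIFO — oldest first]: 97 @ $11 + 152 @ $9 = $2,435
Ending inventory: 125 @ $9 + 107 @ $10 = $2,195

Ending inventory = $2,195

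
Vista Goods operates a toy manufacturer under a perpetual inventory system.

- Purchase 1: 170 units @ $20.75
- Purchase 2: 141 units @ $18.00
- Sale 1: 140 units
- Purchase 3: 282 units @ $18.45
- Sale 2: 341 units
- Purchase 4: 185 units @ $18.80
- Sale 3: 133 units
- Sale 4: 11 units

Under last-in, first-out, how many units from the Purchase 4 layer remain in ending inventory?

41

Sale 1 (140) [LIFO — newest first]: 140 @ $18.00 = $2,520.00
Sale 2 (341) [LIFO — newest first]: 282 @ $18.45 + 1 @ $18.00 + 58 @ $20.75 = $6,424.40
Sale 3 (133) [LIFO — newest first]: 133 @ $18.80 = $2,500.40
Sale 4 (11) [LIFO — newest first]: 11 @ $18.80 = $206.80
Total COGS = $2,520.00 + $6,424.40 + $2,500.40 + $206.80 = $11,651.60
Ending inventory: 112 @ $20.75 + 41 @ $18.80 = $3,094.80
Check: goods available $14,746.40 = COGS $11,651.60 + ending $3,094.80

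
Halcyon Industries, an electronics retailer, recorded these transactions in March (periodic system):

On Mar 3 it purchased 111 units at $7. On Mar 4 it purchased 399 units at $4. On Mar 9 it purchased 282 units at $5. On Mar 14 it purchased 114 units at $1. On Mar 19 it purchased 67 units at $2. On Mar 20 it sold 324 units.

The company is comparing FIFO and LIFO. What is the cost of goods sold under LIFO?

FIFO COGS: 111 @ $7 + 213 @ $4 = $1,629
LIFO COGS: 67 @ $2 + 114 @ $1 + 143 @ $5 = $963

COGS = $963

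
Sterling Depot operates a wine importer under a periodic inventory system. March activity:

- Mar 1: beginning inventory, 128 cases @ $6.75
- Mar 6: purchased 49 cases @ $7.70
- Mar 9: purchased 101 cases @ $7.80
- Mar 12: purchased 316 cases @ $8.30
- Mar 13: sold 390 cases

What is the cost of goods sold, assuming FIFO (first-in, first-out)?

COGS = $2,958.70

Mar 13, 390 sold [FIFO — oldest first]: 128 @ $6.75 + 49 @ $7.70 + 101 @ $7.80 + 112 @ $8.30 = $2,958.70
Ending inventory: 204 @ $8.30 = $1,693.20
Check: goods available $4,651.90 = COGS $2,958.70 + ending $1,693.20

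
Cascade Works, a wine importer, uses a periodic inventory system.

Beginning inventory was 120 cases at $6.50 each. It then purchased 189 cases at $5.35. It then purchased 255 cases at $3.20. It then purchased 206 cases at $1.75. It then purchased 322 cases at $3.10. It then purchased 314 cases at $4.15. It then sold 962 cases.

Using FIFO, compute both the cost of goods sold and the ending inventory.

COGS = $3,562.85; ending inventory = $1,706.10

Sale 1 (962) [FIFO — oldest first]: 120 @ $6.50 + 189 @ $5.35 + 255 @ $3.20 + 206 @ $1.75 + 192 @ $3.10 = $3,562.85
Ending inventory: 130 @ $3.10 + 314 @ $4.15 = $1,706.10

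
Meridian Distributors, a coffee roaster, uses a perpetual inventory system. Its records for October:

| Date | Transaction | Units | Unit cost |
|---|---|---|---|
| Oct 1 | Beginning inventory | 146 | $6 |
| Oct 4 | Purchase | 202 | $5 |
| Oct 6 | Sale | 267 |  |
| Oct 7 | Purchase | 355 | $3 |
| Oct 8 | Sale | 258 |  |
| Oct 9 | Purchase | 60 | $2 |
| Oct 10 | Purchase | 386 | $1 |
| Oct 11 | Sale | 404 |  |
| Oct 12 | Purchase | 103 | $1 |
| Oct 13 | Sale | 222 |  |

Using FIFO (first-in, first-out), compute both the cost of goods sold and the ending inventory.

Oct 6, 267 sold [FIFO — oldest first]: 146 @ $6 + 121 @ $5 = $1,481
Oct 8, 258 sold [FIFO — oldest first]: 81 @ $5 + 177 @ $3 = $936
Oct 11, 404 sold [FIFO — oldest first]: 178 @ $3 + 60 @ $2 + 166 @ $1 = $820
Oct 13, 222 sold [FIFO — oldest first]: 220 @ $1 + 2 @ $1 = $222
Total COGS = $1,481 + $936 + $820 + $222 = $3,459
Ending inventory: 101 @ $1 = $101
Check: goods available $3,560 = COGS $3,459 + ending $101

COGS = $3,459; ending inventory = $101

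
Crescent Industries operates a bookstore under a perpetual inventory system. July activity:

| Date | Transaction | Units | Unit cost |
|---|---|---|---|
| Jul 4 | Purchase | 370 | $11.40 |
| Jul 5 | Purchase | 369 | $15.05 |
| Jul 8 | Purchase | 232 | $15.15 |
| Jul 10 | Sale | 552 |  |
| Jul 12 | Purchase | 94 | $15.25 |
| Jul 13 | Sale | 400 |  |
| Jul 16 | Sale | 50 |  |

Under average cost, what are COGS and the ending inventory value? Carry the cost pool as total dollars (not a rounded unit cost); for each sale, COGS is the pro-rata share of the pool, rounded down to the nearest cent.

COGS = $13,839.62; ending inventory = $880.13

After Jul 4: 370 on hand, pool $4,218.00 (≈ $11.4000 each)
After Jul 5: 739 on hand, pool $9,771.45 (≈ $13.2225 each)
After Jul 8: 971 on hand, pool $13,286.25 (≈ $13.6831 each)
Jul 10, sell 552: 552/971 × $13,286.25 → $7,553.04
After Jul 12: 513 on hand, pool $7,166.71 (≈ $13.9702 each)
Jul 13, sell 400: 400/513 × $7,166.71 → $5,588.07
Jul 16, sell 50: 50/113 × $1,578.64 → $698.51
Total COGS = $7,553.04 + $5,588.07 + $698.51 = $13,839.62
Ending inventory (cost pool remaining) = $880.13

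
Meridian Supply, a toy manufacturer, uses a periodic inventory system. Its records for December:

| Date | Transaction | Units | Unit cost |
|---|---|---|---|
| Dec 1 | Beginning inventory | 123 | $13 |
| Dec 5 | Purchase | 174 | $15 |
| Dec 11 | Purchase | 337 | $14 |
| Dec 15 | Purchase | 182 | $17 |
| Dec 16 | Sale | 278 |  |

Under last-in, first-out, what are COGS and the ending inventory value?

Dec 16, 278 sold [LIFO — newest first]: 182 @ $17 + 96 @ $14 = $4,438
Ending inventory: 123 @ $13 + 174 @ $15 + 241 @ $14 = $7,583

COGS = $4,438; ending inventory = $7,583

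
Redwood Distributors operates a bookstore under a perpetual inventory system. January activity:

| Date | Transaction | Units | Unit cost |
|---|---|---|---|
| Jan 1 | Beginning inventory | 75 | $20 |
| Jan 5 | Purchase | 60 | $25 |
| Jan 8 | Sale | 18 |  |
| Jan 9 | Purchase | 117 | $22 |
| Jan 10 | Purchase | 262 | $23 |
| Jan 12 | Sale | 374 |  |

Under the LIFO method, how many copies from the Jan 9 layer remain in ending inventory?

Jan 8, 18 sold [LIFO — newest first]: 18 @ $25 = $450
Jan 12, 374 sold [LIFO — newest first]: 262 @ $23 + 112 @ $22 = $8,490
Total COGS = $450 + $8,490 = $8,940
Ending inventory: 75 @ $20 + 42 @ $25 + 5 @ $22 = $2,660

5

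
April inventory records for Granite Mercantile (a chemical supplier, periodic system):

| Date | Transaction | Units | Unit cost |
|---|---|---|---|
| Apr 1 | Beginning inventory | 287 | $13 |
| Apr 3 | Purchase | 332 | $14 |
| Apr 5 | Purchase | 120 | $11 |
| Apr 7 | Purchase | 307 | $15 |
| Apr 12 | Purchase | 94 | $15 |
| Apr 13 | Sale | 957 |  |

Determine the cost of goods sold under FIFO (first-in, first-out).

COGS = $12,969

Apr 13, 957 sold [FIFO — oldest first]: 287 @ $13 + 332 @ $14 + 120 @ $11 + 218 @ $15 = $12,969
Ending inventory: 89 @ $15 + 94 @ $15 = $2,745
Check: goods available $15,714 = COGS $12,969 + ending $2,745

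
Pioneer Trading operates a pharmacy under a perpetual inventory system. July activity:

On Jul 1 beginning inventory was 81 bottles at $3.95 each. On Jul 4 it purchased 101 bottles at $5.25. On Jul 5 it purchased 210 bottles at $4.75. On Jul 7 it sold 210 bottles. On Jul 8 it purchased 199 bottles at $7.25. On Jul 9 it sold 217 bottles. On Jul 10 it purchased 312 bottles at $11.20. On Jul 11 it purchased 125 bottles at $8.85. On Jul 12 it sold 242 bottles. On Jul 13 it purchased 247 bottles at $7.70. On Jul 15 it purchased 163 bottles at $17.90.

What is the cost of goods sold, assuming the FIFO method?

Jul 7, 210 sold [FIFO — oldest first]: 81 @ $3.95 + 101 @ $5.25 + 28 @ $4.75 = $983.20
Jul 9, 217 sold [FIFO — oldest first]: 182 @ $4.75 + 35 @ $7.25 = $1,118.25
Jul 12, 242 sold [FIFO — oldest first]: 164 @ $7.25 + 78 @ $11.20 = $2,062.60
Total COGS = $983.20 + $1,118.25 + $2,062.60 = $4,164.05
Ending inventory: 234 @ $11.20 + 125 @ $8.85 + 247 @ $7.70 + 163 @ $17.90 = $8,546.65

COGS = $4,164.05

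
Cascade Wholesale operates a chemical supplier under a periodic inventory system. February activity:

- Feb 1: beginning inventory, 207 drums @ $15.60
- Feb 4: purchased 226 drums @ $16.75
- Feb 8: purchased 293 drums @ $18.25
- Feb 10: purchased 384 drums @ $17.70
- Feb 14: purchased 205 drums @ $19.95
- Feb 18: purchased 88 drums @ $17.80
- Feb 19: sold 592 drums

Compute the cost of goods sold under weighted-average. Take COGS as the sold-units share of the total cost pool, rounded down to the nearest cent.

Feb 19, sell 592: 592/1403 × $24,814.90 → $10,470.72
Ending inventory (cost pool remaining) = $14,344.18

COGS = $10,470.72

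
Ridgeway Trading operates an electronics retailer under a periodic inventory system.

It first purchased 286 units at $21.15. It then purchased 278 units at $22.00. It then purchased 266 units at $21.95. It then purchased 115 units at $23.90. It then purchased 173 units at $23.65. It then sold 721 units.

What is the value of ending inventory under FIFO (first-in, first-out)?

Sale 1 (721) [FIFO — oldest first]: 286 @ $21.15 + 278 @ $22.00 + 157 @ $21.95 = $15,611.05
Ending inventory: 109 @ $21.95 + 115 @ $23.90 + 173 @ $23.65 = $9,232.50

Ending inventory = $9,232.50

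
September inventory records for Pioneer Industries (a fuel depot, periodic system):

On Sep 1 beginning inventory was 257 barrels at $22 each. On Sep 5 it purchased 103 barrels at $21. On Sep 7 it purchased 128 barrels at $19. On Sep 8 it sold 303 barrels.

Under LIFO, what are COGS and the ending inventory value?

Sep 8, 303 sold [LIFO — newest first]: 128 @ $19 + 103 @ $21 + 72 @ $22 = $6,179
Ending inventory: 185 @ $22 = $4,070
Check: goods available $10,249 = COGS $6,179 + ending $4,070

COGS = $6,179; ending inventory = $4,070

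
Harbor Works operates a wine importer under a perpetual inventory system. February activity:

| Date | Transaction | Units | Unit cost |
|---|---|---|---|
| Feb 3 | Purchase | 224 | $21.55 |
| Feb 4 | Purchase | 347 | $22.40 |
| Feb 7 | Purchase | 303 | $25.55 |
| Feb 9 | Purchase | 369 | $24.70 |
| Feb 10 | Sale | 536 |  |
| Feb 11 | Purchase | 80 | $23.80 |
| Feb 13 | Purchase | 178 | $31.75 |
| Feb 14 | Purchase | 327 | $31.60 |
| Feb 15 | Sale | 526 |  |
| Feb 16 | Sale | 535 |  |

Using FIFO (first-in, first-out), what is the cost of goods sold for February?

Feb 10, 536 sold [FIFO — oldest first]: 224 @ $21.55 + 312 @ $22.40 = $11,816.00
Feb 15, 526 sold [FIFO — oldest first]: 35 @ $22.40 + 303 @ $25.55 + 188 @ $24.70 = $13,169.25
Feb 16, 535 sold [FIFO — oldest first]: 181 @ $24.70 + 80 @ $23.80 + 178 @ $31.75 + 96 @ $31.60 = $15,059.80
Total COGS = $11,816.00 + $13,169.25 + $15,059.80 = $40,045.05
Ending inventory: 231 @ $31.60 = $7,299.60
Check: goods available $47,344.65 = COGS $40,045.05 + ending $7,299.60

COGS = $40,045.05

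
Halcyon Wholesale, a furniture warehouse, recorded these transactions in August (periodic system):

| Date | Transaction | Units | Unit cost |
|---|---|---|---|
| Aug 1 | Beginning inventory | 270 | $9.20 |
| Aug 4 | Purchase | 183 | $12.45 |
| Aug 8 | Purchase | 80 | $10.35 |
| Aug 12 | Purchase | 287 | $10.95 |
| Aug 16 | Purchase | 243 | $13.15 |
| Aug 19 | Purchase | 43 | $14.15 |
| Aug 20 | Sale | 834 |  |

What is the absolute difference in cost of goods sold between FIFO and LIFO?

FIFO COGS: 270 @ $9.20 + 183 @ $12.45 + 80 @ $10.35 + 287 @ $10.95 + 14 @ $13.15 = $8,917.10
LIFO COGS: 43 @ $14.15 + 243 @ $13.15 + 287 @ $10.95 + 80 @ $10.35 + 181 @ $12.45 = $10,028.00
Difference = |$8,917.10 − $10,028.00| = $1,110.90

$1,110.90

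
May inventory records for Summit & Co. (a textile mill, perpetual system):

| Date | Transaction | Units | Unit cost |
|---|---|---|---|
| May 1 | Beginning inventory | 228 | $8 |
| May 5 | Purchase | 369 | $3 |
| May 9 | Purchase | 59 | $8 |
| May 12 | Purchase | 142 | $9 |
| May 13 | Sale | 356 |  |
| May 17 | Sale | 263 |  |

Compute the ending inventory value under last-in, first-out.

May 13, 356 sold [LIFO — newest first]: 142 @ $9 + 59 @ $8 + 155 @ $3 = $2,215
May 17, 263 sold [LIFO — newest first]: 214 @ $3 + 49 @ $8 = $1,034
Total COGS = $2,215 + $1,034 = $3,249
Ending inventory: 179 @ $8 = $1,432

Ending inventory = $1,432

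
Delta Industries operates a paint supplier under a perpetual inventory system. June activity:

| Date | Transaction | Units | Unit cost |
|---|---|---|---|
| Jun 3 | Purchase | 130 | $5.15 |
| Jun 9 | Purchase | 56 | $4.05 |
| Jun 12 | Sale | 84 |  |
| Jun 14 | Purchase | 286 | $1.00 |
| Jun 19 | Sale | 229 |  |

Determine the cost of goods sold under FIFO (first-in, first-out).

Jun 12, 84 sold [FIFO — oldest first]: 84 @ $5.15 = $432.60
Jun 19, 229 sold [FIFO — oldest first]: 46 @ $5.15 + 56 @ $4.05 + 127 @ $1.00 = $590.70
Total COGS = $432.60 + $590.70 = $1,023.30
Ending inventory: 159 @ $1.00 = $159.00
Check: goods available $1,182.30 = COGS $1,023.30 + ending $159.00

COGS = $1,023.30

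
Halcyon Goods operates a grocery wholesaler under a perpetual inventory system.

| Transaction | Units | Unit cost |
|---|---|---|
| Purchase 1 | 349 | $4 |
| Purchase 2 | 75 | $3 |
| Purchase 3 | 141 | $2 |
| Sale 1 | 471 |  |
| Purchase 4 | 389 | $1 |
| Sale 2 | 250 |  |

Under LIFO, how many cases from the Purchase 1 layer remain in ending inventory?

94

Sale 1 (471) [LIFO — newest first]: 141 @ $2 + 75 @ $3 + 255 @ $4 = $1,527
Sale 2 (250) [LIFO — newest first]: 250 @ $1 = $250
Total COGS = $1,527 + $250 = $1,777
Ending inventory: 94 @ $4 + 139 @ $1 = $515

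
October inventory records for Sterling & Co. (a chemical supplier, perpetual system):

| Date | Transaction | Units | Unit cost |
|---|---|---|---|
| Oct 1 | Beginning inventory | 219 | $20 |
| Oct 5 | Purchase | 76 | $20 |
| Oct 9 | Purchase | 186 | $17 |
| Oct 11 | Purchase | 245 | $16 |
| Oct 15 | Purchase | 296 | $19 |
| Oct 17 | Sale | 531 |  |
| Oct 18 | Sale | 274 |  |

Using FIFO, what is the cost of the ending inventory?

Oct 17, 531 sold [FIFO — oldest first]: 219 @ $20 + 76 @ $20 + 186 @ $17 + 50 @ $16 = $9,862
Oct 18, 274 sold [FIFO — oldest first]: 195 @ $16 + 79 @ $19 = $4,621
Total COGS = $9,862 + $4,621 = $14,483
Ending inventory: 217 @ $19 = $4,123
Check: goods available $18,606 = COGS $14,483 + ending $4,123

Ending inventory = $4,123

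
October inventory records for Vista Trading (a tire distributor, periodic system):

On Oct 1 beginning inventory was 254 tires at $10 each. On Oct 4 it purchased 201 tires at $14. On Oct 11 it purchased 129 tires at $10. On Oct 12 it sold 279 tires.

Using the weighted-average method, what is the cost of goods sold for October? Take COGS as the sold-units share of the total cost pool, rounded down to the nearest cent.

Oct 12, sell 279: 279/584 × $6,644.00 → $3,174.10
Ending inventory (cost pool remaining) = $3,469.90

COGS = $3,174.10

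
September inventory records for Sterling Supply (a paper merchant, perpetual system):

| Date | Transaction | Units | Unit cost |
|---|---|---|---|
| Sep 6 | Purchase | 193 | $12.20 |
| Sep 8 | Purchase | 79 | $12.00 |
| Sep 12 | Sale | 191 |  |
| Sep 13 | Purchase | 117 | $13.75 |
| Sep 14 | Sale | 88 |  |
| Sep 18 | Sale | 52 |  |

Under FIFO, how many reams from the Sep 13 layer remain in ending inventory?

58

Sep 12, 191 sold [FIFO — oldest first]: 191 @ $12.20 = $2,330.20
Sep 14, 88 sold [FIFO — oldest first]: 2 @ $12.20 + 79 @ $12.00 + 7 @ $13.75 = $1,068.65
Sep 18, 52 sold [FIFO — oldest first]: 52 @ $13.75 = $715.00
Total COGS = $2,330.20 + $1,068.65 + $715.00 = $4,113.85
Ending inventory: 58 @ $13.75 = $797.50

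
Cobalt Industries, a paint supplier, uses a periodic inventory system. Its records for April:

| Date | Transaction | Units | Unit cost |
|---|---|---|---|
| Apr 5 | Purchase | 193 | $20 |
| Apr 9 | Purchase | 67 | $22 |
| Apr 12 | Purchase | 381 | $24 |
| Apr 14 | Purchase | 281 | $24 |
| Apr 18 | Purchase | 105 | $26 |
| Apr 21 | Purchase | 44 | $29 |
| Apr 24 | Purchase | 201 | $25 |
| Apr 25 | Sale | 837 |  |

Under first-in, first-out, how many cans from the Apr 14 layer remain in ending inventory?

Apr 25, 837 sold [FIFO — oldest first]: 193 @ $20 + 67 @ $22 + 381 @ $24 + 196 @ $24 = $19,182
Ending inventory: 85 @ $24 + 105 @ $26 + 44 @ $29 + 201 @ $25 = $11,071
Check: goods available $30,253 = COGS $19,182 + ending $11,071

85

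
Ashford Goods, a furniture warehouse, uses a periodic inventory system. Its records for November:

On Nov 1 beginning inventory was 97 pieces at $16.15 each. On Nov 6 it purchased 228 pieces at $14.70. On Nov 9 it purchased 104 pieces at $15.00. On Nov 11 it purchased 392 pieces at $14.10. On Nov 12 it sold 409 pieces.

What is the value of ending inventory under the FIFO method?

Nov 12, 409 sold [FIFO — oldest first]: 97 @ $16.15 + 228 @ $14.70 + 84 @ $15.00 = $6,178.15
Ending inventory: 20 @ $15.00 + 392 @ $14.10 = $5,827.20

Ending inventory = $5,827.20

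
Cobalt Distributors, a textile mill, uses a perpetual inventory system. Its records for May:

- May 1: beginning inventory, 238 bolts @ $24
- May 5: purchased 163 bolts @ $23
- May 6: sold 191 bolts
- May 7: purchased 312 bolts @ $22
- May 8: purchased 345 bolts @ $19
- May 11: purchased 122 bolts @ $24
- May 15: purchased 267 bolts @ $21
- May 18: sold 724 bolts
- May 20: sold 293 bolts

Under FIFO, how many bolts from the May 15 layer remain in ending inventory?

239

May 6, 191 sold [FIFO — oldest first]: 191 @ $24 = $4,584
May 18, 724 sold [FIFO — oldest first]: 47 @ $24 + 163 @ $23 + 312 @ $22 + 202 @ $19 = $15,579
May 20, 293 sold [FIFO — oldest first]: 143 @ $19 + 122 @ $24 + 28 @ $21 = $6,233
Total COGS = $4,584 + $15,579 + $6,233 = $26,396
Ending inventory: 239 @ $21 = $5,019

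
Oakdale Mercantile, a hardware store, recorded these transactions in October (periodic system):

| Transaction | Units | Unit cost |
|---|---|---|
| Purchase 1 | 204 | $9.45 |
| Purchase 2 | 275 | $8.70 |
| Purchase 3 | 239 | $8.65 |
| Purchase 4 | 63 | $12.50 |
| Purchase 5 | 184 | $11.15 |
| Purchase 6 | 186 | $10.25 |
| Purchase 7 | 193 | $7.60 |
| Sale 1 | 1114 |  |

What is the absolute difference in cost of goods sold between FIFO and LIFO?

FIFO COGS: 204 @ $9.45 + 275 @ $8.70 + 239 @ $8.65 + 63 @ $12.50 + 184 @ $11.15 + 149 @ $10.25 = $10,754.00
LIFO COGS: 193 @ $7.60 + 186 @ $10.25 + 184 @ $11.15 + 63 @ $12.50 + 239 @ $8.65 + 249 @ $8.70 = $10,446.05
Difference = |$10,754.00 − $10,446.05| = $307.95

$307.95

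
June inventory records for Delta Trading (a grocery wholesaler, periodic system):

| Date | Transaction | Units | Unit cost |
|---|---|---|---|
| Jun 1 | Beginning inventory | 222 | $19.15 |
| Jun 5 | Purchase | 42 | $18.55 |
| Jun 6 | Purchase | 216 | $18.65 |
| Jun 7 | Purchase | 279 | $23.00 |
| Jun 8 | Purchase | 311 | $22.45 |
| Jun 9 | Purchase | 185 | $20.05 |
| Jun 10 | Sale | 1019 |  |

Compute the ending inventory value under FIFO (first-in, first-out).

Ending inventory = $4,854.20

Jun 10, 1019 sold [FIFO — oldest first]: 222 @ $19.15 + 42 @ $18.55 + 216 @ $18.65 + 279 @ $23.00 + 260 @ $22.45 = $21,312.80
Ending inventory: 51 @ $22.45 + 185 @ $20.05 = $4,854.20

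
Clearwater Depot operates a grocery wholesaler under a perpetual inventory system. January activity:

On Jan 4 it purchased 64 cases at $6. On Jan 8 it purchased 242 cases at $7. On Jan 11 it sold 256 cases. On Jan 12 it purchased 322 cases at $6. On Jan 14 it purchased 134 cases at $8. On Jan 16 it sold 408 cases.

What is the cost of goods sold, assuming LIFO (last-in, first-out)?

COGS = $4,494

Jan 11, 256 sold [LIFO — newest first]: 242 @ $7 + 14 @ $6 = $1,778
Jan 16, 408 sold [LIFO — newest first]: 134 @ $8 + 274 @ $6 = $2,716
Total COGS = $1,778 + $2,716 = $4,494
Ending inventory: 50 @ $6 + 48 @ $6 = $588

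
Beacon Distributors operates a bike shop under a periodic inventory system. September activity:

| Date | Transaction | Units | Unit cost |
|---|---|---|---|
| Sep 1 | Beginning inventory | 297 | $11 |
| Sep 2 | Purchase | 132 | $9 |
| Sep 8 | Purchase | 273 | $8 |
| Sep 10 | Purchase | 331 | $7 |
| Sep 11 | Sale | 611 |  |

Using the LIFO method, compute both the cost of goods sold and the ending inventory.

Sep 11, 611 sold [LIFO — newest first]: 331 @ $7 + 273 @ $8 + 7 @ $9 = $4,564
Ending inventory: 297 @ $11 + 125 @ $9 = $4,392

COGS = $4,564; ending inventory = $4,392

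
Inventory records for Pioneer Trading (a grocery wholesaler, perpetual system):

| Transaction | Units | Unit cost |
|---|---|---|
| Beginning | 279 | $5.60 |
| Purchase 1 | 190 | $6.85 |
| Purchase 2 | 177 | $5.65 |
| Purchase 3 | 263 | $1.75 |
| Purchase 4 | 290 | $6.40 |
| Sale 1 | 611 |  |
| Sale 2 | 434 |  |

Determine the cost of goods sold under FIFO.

COGS = $5,194.60

Sale 1 (611) [FIFO — oldest first]: 279 @ $5.60 + 190 @ $6.85 + 142 @ $5.65 = $3,666.20
Sale 2 (434) [FIFO — oldest first]: 35 @ $5.65 + 263 @ $1.75 + 136 @ $6.40 = $1,528.40
Total COGS = $3,666.20 + $1,528.40 = $5,194.60
Ending inventory: 154 @ $6.40 = $985.60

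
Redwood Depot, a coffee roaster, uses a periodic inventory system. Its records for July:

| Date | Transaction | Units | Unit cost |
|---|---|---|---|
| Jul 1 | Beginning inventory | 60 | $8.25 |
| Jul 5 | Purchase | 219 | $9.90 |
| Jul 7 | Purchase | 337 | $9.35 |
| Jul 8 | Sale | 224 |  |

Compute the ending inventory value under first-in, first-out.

Ending inventory = $3,695.45

Jul 8, 224 sold [FIFO — oldest first]: 60 @ $8.25 + 164 @ $9.90 = $2,118.60
Ending inventory: 55 @ $9.90 + 337 @ $9.35 = $3,695.45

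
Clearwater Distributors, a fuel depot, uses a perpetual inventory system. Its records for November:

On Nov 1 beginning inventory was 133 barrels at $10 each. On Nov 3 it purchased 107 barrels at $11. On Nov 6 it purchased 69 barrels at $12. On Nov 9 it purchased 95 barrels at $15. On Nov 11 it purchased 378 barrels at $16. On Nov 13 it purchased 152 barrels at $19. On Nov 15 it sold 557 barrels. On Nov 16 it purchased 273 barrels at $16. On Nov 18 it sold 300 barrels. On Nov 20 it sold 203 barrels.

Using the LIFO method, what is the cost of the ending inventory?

Nov 15, 557 sold [LIFO — newest first]: 152 @ $19 + 378 @ $16 + 27 @ $15 = $9,341
Nov 18, 300 sold [LIFO — newest first]: 273 @ $16 + 27 @ $15 = $4,773
Nov 20, 203 sold [LIFO — newest first]: 41 @ $15 + 69 @ $12 + 93 @ $11 = $2,466
Total COGS = $9,341 + $4,773 + $2,466 = $16,580
Ending inventory: 133 @ $10 + 14 @ $11 = $1,484
Check: goods available $18,064 = COGS $16,580 + ending $1,484

Ending inventory = $1,484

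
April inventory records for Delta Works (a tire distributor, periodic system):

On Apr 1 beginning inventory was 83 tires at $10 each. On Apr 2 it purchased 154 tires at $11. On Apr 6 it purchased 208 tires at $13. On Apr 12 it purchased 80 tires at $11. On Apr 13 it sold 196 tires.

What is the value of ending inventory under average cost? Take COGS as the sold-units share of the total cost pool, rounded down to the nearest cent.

Apr 13, sell 196: 196/525 × $6,108.00 → $2,280.32
Ending inventory (cost pool remaining) = $3,827.68

Ending inventory = $3,827.68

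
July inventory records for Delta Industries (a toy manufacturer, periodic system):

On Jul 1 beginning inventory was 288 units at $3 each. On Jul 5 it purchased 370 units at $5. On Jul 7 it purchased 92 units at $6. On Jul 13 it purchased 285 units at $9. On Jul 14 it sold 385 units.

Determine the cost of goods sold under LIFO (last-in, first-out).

Jul 14, 385 sold [LIFO — newest first]: 285 @ $9 + 92 @ $6 + 8 @ $5 = $3,157
Ending inventory: 288 @ $3 + 362 @ $5 = $2,674

COGS = $3,157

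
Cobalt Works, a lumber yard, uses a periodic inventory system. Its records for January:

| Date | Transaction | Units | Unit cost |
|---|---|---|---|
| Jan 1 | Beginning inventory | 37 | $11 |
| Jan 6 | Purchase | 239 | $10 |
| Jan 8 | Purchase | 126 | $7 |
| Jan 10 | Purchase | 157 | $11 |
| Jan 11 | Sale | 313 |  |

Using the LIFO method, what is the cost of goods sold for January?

COGS = $2,909

Jan 11, 313 sold [LIFO — newest first]: 157 @ $11 + 126 @ $7 + 30 @ $10 = $2,909
Ending inventory: 37 @ $11 + 209 @ $10 = $2,497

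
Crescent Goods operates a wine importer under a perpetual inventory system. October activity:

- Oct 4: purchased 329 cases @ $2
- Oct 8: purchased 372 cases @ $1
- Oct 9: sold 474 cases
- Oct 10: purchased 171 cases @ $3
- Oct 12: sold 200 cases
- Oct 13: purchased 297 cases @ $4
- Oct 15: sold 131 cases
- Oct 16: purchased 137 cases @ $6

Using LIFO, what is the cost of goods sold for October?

COGS = $1,671

Oct 9, 474 sold [LIFO — newest first]: 372 @ $1 + 102 @ $2 = $576
Oct 12, 200 sold [LIFO — newest first]: 171 @ $3 + 29 @ $2 = $571
Oct 15, 131 sold [LIFO — newest first]: 131 @ $4 = $524
Total COGS = $576 + $571 + $524 = $1,671
Ending inventory: 198 @ $2 + 166 @ $4 + 137 @ $6 = $1,882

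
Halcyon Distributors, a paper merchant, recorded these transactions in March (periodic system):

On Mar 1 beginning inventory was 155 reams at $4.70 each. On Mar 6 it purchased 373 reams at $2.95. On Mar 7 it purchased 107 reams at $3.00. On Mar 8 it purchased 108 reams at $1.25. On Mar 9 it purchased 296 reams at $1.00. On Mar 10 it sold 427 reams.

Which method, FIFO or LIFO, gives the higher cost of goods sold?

FIFO

FIFO COGS: 155 @ $4.70 + 272 @ $2.95 = $1,530.90
LIFO COGS: 296 @ $1.00 + 108 @ $1.25 + 23 @ $3.00 = $500.00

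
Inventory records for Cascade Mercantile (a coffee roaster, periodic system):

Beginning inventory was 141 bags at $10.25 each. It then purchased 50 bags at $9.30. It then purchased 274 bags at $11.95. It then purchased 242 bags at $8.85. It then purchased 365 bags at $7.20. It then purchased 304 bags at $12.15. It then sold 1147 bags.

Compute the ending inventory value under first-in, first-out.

Sale 1 (1147) [FIFO — oldest first]: 141 @ $10.25 + 50 @ $9.30 + 274 @ $11.95 + 242 @ $8.85 + 365 @ $7.20 + 75 @ $12.15 = $10,865.50
Ending inventory: 229 @ $12.15 = $2,782.35

Ending inventory = $2,782.35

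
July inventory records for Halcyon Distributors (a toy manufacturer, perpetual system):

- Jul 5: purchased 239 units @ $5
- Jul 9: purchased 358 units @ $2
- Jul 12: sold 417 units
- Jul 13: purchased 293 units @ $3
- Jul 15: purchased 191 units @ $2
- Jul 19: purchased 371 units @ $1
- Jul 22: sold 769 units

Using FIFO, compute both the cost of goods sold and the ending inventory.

COGS = $3,277; ending inventory = $266

Jul 12, 417 sold [FIFO — oldest first]: 239 @ $5 + 178 @ $2 = $1,551
Jul 22, 769 sold [FIFO — oldest first]: 180 @ $2 + 293 @ $3 + 191 @ $2 + 105 @ $1 = $1,726
Total COGS = $1,551 + $1,726 = $3,277
Ending inventory: 266 @ $1 = $266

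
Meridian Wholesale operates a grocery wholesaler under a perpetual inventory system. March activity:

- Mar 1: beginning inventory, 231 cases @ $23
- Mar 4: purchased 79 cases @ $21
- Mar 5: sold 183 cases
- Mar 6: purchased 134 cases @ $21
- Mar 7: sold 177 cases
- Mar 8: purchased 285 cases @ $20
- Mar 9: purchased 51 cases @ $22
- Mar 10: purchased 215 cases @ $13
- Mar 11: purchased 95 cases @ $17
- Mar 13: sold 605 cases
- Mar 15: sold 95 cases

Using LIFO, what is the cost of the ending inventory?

Ending inventory = $690

Mar 5, 183 sold [LIFO — newest first]: 79 @ $21 + 104 @ $23 = $4,051
Mar 7, 177 sold [LIFO — newest first]: 134 @ $21 + 43 @ $23 = $3,803
Mar 13, 605 sold [LIFO — newest first]: 95 @ $17 + 215 @ $13 + 51 @ $22 + 244 @ $20 = $10,412
Mar 15, 95 sold [LIFO — newest first]: 41 @ $20 + 54 @ $23 = $2,062
Total COGS = $4,051 + $3,803 + $10,412 + $2,062 = $20,328
Ending inventory: 30 @ $23 = $690
Check: goods available $21,018 = COGS $20,328 + ending $690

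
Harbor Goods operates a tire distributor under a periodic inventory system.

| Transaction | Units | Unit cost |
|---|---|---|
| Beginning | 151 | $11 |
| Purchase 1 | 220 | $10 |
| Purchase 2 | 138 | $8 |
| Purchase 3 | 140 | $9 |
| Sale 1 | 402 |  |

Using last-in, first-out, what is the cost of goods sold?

COGS = $3,604

Sale 1 (402) [LIFO — newest first]: 140 @ $9 + 138 @ $8 + 124 @ $10 = $3,604
Ending inventory: 151 @ $11 + 96 @ $10 = $2,621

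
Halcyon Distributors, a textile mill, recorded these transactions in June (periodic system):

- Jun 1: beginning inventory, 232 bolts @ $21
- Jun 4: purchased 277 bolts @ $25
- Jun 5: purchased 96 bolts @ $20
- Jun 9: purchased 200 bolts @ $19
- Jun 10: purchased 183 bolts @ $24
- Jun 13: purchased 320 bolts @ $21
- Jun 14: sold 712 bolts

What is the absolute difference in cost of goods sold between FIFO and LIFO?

FIFO COGS: 232 @ $21 + 277 @ $25 + 96 @ $20 + 107 @ $19 = $15,750
LIFO COGS: 320 @ $21 + 183 @ $24 + 200 @ $19 + 9 @ $20 = $15,092
Difference = |$15,750 − $15,092| = $658

$658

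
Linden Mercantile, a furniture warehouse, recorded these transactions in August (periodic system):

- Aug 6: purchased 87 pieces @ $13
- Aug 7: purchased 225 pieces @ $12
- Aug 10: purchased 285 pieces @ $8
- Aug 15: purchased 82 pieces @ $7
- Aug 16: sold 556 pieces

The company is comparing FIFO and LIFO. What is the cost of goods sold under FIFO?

COGS = $5,783

FIFO COGS: 87 @ $13 + 225 @ $12 + 244 @ $8 = $5,783
LIFO COGS: 82 @ $7 + 285 @ $8 + 189 @ $12 = $5,122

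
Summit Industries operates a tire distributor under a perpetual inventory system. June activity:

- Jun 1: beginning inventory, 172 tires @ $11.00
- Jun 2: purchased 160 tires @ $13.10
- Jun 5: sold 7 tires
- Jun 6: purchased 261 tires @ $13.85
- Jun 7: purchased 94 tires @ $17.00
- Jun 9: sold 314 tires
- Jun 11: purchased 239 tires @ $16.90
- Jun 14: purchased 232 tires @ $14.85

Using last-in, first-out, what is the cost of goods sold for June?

Jun 5, 7 sold [LIFO — newest first]: 7 @ $13.10 = $91.70
Jun 9, 314 sold [LIFO — newest first]: 94 @ $17.00 + 220 @ $13.85 = $4,645.00
Total COGS = $91.70 + $4,645.00 = $4,736.70
Ending inventory: 172 @ $11.00 + 153 @ $13.10 + 41 @ $13.85 + 239 @ $16.90 + 232 @ $14.85 = $11,948.45
Check: goods available $16,685.15 = COGS $4,736.70 + ending $11,948.45

COGS = $4,736.70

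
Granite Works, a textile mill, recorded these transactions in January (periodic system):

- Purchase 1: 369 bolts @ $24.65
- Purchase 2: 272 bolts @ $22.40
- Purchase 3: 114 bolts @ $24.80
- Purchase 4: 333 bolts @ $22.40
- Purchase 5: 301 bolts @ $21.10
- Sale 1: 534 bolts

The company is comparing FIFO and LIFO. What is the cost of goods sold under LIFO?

FIFO COGS: 369 @ $24.65 + 165 @ $22.40 = $12,791.85
LIFO COGS: 301 @ $21.10 + 233 @ $22.40 = $11,570.30

COGS = $11,570.30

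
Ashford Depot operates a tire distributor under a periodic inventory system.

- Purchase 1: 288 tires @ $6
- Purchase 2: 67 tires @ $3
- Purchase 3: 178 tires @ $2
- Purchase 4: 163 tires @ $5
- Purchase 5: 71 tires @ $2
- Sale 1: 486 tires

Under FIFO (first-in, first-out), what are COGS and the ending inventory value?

Sale 1 (486) [FIFO — oldest first]: 288 @ $6 + 67 @ $3 + 131 @ $2 = $2,191
Ending inventory: 47 @ $2 + 163 @ $5 + 71 @ $2 = $1,051

COGS = $2,191; ending inventory = $1,051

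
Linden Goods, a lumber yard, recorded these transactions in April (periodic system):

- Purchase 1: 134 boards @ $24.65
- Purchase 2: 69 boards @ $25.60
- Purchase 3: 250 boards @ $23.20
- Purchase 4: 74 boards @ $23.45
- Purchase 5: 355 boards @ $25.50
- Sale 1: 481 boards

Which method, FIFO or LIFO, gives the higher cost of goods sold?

FIFO COGS: 134 @ $24.65 + 69 @ $25.60 + 250 @ $23.20 + 28 @ $23.45 = $11,526.10
LIFO COGS: 355 @ $25.50 + 74 @ $23.45 + 52 @ $23.20 = $11,994.20

LIFO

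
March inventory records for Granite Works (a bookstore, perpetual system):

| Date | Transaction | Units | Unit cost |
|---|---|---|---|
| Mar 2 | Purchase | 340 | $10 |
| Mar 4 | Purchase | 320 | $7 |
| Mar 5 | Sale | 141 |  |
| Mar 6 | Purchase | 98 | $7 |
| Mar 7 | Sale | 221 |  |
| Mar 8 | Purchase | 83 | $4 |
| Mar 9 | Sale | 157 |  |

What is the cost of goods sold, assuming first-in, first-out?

COGS = $4,653

Mar 5, 141 sold [FIFO — oldest first]: 141 @ $10 = $1,410
Mar 7, 221 sold [FIFO — oldest first]: 199 @ $10 + 22 @ $7 = $2,144
Mar 9, 157 sold [FIFO — oldest first]: 157 @ $7 = $1,099
Total COGS = $1,410 + $2,144 + $1,099 = $4,653
Ending inventory: 141 @ $7 + 98 @ $7 + 83 @ $4 = $2,005
Check: goods available $6,658 = COGS $4,653 + ending $2,005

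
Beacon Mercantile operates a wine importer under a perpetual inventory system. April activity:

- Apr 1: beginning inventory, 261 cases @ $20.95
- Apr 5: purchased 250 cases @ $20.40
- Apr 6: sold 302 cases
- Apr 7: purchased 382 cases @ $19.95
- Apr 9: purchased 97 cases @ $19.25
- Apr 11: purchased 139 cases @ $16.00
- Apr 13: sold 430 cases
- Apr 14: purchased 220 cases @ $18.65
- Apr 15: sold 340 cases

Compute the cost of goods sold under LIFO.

COGS = $20,647.95

Apr 6, 302 sold [LIFO — newest first]: 250 @ $20.40 + 52 @ $20.95 = $6,189.40
Apr 13, 430 sold [LIFO — newest first]: 139 @ $16.00 + 97 @ $19.25 + 194 @ $19.95 = $7,961.55
Apr 15, 340 sold [LIFO — newest first]: 220 @ $18.65 + 120 @ $19.95 = $6,497.00
Total COGS = $6,189.40 + $7,961.55 + $6,497.00 = $20,647.95
Ending inventory: 209 @ $20.95 + 68 @ $19.95 = $5,735.15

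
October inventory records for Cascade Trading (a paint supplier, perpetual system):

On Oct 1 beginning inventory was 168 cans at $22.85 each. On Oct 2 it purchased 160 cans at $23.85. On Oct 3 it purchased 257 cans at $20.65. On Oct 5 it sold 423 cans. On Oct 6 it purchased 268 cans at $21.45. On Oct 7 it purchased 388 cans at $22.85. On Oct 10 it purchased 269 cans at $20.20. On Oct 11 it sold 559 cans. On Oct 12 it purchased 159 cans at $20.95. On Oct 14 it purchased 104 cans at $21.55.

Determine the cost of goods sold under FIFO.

Oct 5, 423 sold [FIFO — oldest first]: 168 @ $22.85 + 160 @ $23.85 + 95 @ $20.65 = $9,616.55
Oct 11, 559 sold [FIFO — oldest first]: 162 @ $20.65 + 268 @ $21.45 + 129 @ $22.85 = $12,041.55
Total COGS = $9,616.55 + $12,041.55 = $21,658.10
Ending inventory: 259 @ $22.85 + 269 @ $20.20 + 159 @ $20.95 + 104 @ $21.55 = $16,924.20
Check: goods available $38,582.30 = COGS $21,658.10 + ending $16,924.20

COGS = $21,658.10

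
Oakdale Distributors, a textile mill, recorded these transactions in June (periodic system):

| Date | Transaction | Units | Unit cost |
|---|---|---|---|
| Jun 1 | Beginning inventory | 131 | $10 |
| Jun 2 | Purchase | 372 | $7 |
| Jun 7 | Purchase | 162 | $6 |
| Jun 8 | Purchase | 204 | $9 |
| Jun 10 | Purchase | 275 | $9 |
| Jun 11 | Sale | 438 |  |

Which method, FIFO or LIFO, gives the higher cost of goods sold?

FIFO COGS: 131 @ $10 + 307 @ $7 = $3,459
LIFO COGS: 275 @ $9 + 163 @ $9 = $3,942

LIFO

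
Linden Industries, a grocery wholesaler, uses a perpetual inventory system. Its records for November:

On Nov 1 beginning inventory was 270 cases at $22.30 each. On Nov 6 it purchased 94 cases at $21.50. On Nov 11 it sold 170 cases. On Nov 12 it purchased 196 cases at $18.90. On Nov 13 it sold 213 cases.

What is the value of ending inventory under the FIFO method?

Ending inventory = $3,345.30

Nov 11, 170 sold [FIFO — oldest first]: 170 @ $22.30 = $3,791.00
Nov 13, 213 sold [FIFO — oldest first]: 100 @ $22.30 + 94 @ $21.50 + 19 @ $18.90 = $4,610.10
Total COGS = $3,791.00 + $4,610.10 = $8,401.10
Ending inventory: 177 @ $18.90 = $3,345.30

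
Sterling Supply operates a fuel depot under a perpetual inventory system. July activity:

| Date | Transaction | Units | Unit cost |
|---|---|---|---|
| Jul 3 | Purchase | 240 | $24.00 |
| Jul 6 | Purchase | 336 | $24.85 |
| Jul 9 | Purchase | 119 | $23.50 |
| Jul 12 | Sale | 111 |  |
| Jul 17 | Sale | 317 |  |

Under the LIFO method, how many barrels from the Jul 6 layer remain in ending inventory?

Jul 12, 111 sold [LIFO — newest first]: 111 @ $23.50 = $2,608.50
Jul 17, 317 sold [LIFO — newest first]: 8 @ $23.50 + 309 @ $24.85 = $7,866.65
Total COGS = $2,608.50 + $7,866.65 = $10,475.15
Ending inventory: 240 @ $24.00 + 27 @ $24.85 = $6,430.95

27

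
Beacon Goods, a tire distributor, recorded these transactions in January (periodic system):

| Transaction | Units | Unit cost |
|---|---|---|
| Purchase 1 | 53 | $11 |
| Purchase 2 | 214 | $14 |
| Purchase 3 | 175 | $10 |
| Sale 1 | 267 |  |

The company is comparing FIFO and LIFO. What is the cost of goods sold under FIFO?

FIFO COGS: 53 @ $11 + 214 @ $14 = $3,579
LIFO COGS: 175 @ $10 + 92 @ $14 = $3,038

COGS = $3,579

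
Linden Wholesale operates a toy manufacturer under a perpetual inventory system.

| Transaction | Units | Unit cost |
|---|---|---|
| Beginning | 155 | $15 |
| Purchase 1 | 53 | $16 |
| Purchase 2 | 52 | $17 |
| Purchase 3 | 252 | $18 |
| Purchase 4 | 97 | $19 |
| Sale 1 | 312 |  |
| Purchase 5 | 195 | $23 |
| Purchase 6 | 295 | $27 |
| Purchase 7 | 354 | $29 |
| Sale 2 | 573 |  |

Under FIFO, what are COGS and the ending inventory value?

COGS = $17,108; ending inventory = $16,044

Sale 1 (312) [FIFO — oldest first]: 155 @ $15 + 53 @ $16 + 52 @ $17 + 52 @ $18 = $4,993
Sale 2 (573) [FIFO — oldest first]: 200 @ $18 + 97 @ $19 + 195 @ $23 + 81 @ $27 = $12,115
Total COGS = $4,993 + $12,115 = $17,108
Ending inventory: 214 @ $27 + 354 @ $29 = $16,044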